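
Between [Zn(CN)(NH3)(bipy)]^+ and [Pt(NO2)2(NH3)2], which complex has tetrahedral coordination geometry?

[Zn(CN)(NH3)(bipy)]^+

For [Zn(CN)(NH3)(bipy)]^+: Ligand charges: each cyanide is −1; ammonia is neutral; 2,2′-bipyridine is neutral. With an overall charge of +1 the zinc centre must be in the +2 oxidation state. Zinc is a group-12 element; Zn(II) is therefore d¹⁰. A d¹⁰ ion has no crystal-field stabilisation preference between square planar and tetrahedral, so four ligands adopt the sterically favoured tetrahedral geometry. → tetrahedral.
For [Pt(NO2)2(NH3)2]: Each nitro (N-bound nitrite) is −1; ammonia is neutral; balancing the 0 overall charge requires Pt(II). Pt sits in group 10, so the d-electron count is 10 − 2 = 8. A 5d d⁸ ion has a large crystal-field splitting; square planar leaves the high-energy d_{x²−y²} orbital empty and maximises CFSE. → square planar.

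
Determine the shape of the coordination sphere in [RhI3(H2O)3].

octahedral

Ligand charges: each iodide is −1; water is neutral. With an overall charge of 0 the rhodium centre must be in the +3 oxidation state.
Group 9 minus oxidation state 3 gives a d⁶ configuration.
With 6 monodentate ligands the coordination number is 6.
Six donors around a single metal centre give an octahedral coordination sphere.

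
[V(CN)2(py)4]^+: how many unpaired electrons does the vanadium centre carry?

2 unpaired electrons

Each cyanide is −1; pyridine is neutral; balancing the +1 overall charge requires V(III).
Group 5 minus oxidation state 3 gives a d² configuration.
In an octahedral field the d² configuration is t₂g²e_g⁰ (only one arrangement possible), giving 2 unpaired electrons.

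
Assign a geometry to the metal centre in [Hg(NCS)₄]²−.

Summing ligand charges against the −2 overall charge gives an oxidation state of +2 for mercury.
Hg sits in group 12, so the d-electron count is 12 − 2 = 10.
Coordination number: 4.
A d¹⁰ ion has no crystal-field stabilisation preference between square planar and tetrahedral, so four ligands adopt the sterically favoured tetrahedral geometry.

tetrahedral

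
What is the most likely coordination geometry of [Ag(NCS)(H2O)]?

linear

Each isothiocyanate is −1; water is neutral; balancing the 0 overall charge requires Ag(I).
Silver is a group-11 element; Ag(I) is therefore d¹⁰.
Coordination number: 2.
A d¹⁰ ion with only two ligands adopts a linear arrangement (sp hybridisation; no CFSE preference).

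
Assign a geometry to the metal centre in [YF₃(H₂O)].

Ligand charges: each fluoride is −1; water is neutral. With an overall charge of 0 the yttrium centre must be in the +3 oxidation state.
Group 3 minus oxidation state 3 gives a d⁰ configuration.
With 4 monodentate ligands the coordination number is 4.
A d⁰ ion has no crystal-field stabilisation preference between square planar and tetrahedral, so four ligands adopt the sterically favoured tetrahedral geometry.

tetrahedral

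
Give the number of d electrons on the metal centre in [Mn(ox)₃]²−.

d3

Summing ligand charges against the −2 overall charge gives an oxidation state of +4 for manganese.
Group 7 minus oxidation state 4 gives a d³ configuration.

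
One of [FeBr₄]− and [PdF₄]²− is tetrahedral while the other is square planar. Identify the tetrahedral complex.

[FeBr₄]−

For [FeBr₄]−: Each bromide is −1; balancing the −1 overall charge requires Fe(III). Group 8 minus oxidation state 3 gives a d⁵ configuration. A high-spin d⁵ ion has zero CFSE in either geometry, so four ligands adopt the sterically favoured tetrahedral geometry. → tetrahedral.
For [PdF₄]²−: Each fluoride is −1; balancing the −2 overall charge requires Pd(II). Palladium is a group-10 element; Pd(II) is therefore d⁸. A 4d d⁸ ion has a large crystal-field splitting; square planar leaves the high-energy d_{x²−y²} orbital empty and maximises CFSE. → square planar.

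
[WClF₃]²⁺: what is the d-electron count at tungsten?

Each chloride is −1; each fluoride is −1; balancing the +2 overall charge requires W(VI).
W sits in group 6, so the d-electron count is 6 − 6 = 0.

d0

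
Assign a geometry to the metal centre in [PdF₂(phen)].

square planar

Each fluoride is −1; 1,10-phenanthroline is neutral; balancing the 0 overall charge requires Pd(II).
Group 10 minus oxidation state 2 gives a d⁸ configuration.
Counting donor atoms: 2×fluoride (monodentate) → 2 donors; 1×1,10-phenanthroline (bidentate) → 2 donors. Coordination number = 4.
A 4d d⁸ ion has a large crystal-field splitting; square planar leaves the high-energy d_{x²−y²} orbital empty and maximises CFSE.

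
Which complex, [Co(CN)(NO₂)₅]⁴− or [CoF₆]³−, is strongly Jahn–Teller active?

[Co(CN)(NO₂)₅]⁴−

[Co(CN)(NO₂)₅]⁴−: Each cyanide is −1; each nitro (N-bound nitrite) is −1; balancing the −4 overall charge requires Co(II). Co sits in group 9, so the d-electron count is 9 − 2 = 7. Cyanide and nitro (N-bound nitrite) are strong-field ligands (high in the spectrochemical series) for a first-row metal, so the complex is low-spin. The t₂g⁶e_g¹ (low-spin) configuration has an unevenly filled e_g set; the Jahn–Teller theorem predicts a tetragonal distortion (typically axial elongation) to lift the degeneracy.
[CoF₆]³−: Each fluoride is −1; balancing the −3 overall charge requires Co(III). Co sits in group 9, so the d-electron count is 9 − 3 = 6. Fluoride is the one ligand weak enough to leave Co(III) high-spin — [CoF₆]³⁻ is the classic exception. The d⁶ configuration leaves the e_g set evenly filled (or empty) — no strong Jahn–Teller driving force.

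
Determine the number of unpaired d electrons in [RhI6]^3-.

0

Ligand charges: each iodide is −1. With an overall charge of −3 the rhodium centre must be in the +3 oxidation state.
Rhodium is a group-9 element; Rh(III) is therefore d⁶.
The spin state decides the count: a 4d ion has a large Δₒ and is invariably low-spin.
An octahedral low-spin d⁶ ion is t₂g⁶e_g⁰, giving 0 unpaired electrons.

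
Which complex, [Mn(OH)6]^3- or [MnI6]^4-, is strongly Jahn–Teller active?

[Mn(OH)6]^3-

[Mn(OH)6]^3-: Summing ligand charges against the −3 overall charge gives an oxidation state of +3 for manganese. Mn sits in group 7, so the d-electron count is 7 − 3 = 4. Hydroxide is a weak-field ligand for a first-row metal, so the complex is high-spin. The t₂g³e_g¹ (high-spin) configuration has an unevenly filled e_g set; the Jahn–Teller theorem predicts a tetragonal distortion (typically axial elongation) to lift the degeneracy.
[MnI6]^4-: Summing ligand charges against the −4 overall charge gives an oxidation state of +2 for manganese. Group 7 minus oxidation state 2 gives a d⁵ configuration. Iodide is a weak-field ligand for a first-row metal, so the complex is high-spin. The d⁵ configuration leaves the e_g set evenly filled (or empty) — no strong Jahn–Teller driving force.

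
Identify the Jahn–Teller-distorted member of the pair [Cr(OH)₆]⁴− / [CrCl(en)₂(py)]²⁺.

[Cr(OH)₆]⁴−

[Cr(OH)₆]⁴−: Each hydroxide is −1; balancing the −4 overall charge requires Cr(II). Group 6 minus oxidation state 2 gives a d⁴ configuration. Hydroxide is a weak-field ligand for a first-row metal, so the complex is high-spin. The t₂g³e_g¹ (high-spin) configuration has an unevenly filled e_g set; the Jahn–Teller theorem predicts a tetragonal distortion (typically axial elongation) to lift the degeneracy.
[CrCl(en)₂(py)]²⁺: Summing ligand charges against the +2 overall charge gives an oxidation state of +3 for chromium. Cr sits in group 6, so the d-electron count is 6 − 3 = 3. The d³ configuration leaves the e_g set evenly filled (or empty) — no strong Jahn–Teller driving force.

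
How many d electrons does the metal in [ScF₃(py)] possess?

Each fluoride is −1; pyridine is neutral; balancing the 0 overall charge requires Sc(III).
Sc sits in group 3, so the d-electron count is 3 − 3 = 0.

d⁰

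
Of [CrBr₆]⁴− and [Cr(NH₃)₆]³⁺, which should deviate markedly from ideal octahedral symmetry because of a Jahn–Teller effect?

[CrBr₆]⁴−: Ligand charges: each bromide is −1. With an overall charge of −4 the chromium centre must be in the +2 oxidation state. Group 6 minus oxidation state 2 gives a d⁴ configuration. Bromide is a weak-field ligand for a first-row metal, so the complex is high-spin. The t₂g³e_g¹ (high-spin) configuration has an unevenly filled e_g set; the Jahn–Teller theorem predicts a tetragonal distortion (typically axial elongation) to lift the degeneracy.
[Cr(NH₃)₆]³⁺: Ligand charges: ammonia is neutral. With an overall charge of +3 the chromium centre must be in the +3 oxidation state. Cr sits in group 6, so the d-electron count is 6 − 3 = 3. The d³ configuration leaves the e_g set evenly filled (or empty) — no strong Jahn–Teller driving force.

[CrBr₆]⁴−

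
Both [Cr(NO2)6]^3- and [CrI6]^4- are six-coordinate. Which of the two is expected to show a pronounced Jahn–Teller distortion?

[CrI6]^4-

[Cr(NO2)6]^3-: Summing ligand charges against the −3 overall charge gives an oxidation state of +3 for chromium. Group 6 minus oxidation state 3 gives a d³ configuration. The d³ configuration leaves the e_g set evenly filled (or empty) — no strong Jahn–Teller driving force.
[CrI6]^4-: Summing ligand charges against the −4 overall charge gives an oxidation state of +2 for chromium. Chromium is a group-6 element; Cr(II) is therefore d⁴. Iodide is a weak-field ligand for a first-row metal, so the complex is high-spin. The t₂g³e_g¹ (high-spin) configuration has an unevenly filled e_g set; the Jahn–Teller theorem predicts a tetragonal distortion (typically axial elongation) to lift the degeneracy.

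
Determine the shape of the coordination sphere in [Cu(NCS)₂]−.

linear

Each isothiocyanate is −1; balancing the −1 overall charge requires Cu(I).
Cu sits in group 11, so the d-electron count is 11 − 1 = 10.
With 2 monodentate ligands the coordination number is 2.
A d¹⁰ ion with only two ligands adopts a linear arrangement (sp hybridisation; no CFSE preference).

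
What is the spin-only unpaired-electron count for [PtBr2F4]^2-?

Each bromide is −1; each fluoride is −1; balancing the −2 overall charge requires Pt(IV).
Platinum is a group-10 element; Pt(IV) is therefore d⁶.
The spin state decides the count: a 5d ion has a large Δₒ and is invariably low-spin.
An octahedral low-spin d⁶ ion is t₂g⁶e_g⁰, giving 0 unpaired electrons.

0 unpaired electrons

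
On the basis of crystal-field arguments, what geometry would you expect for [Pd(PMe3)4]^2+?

square planar

Trimethylphosphine is neutral; balancing the +2 overall charge requires Pd(II).
Pd sits in group 10, so the d-electron count is 10 − 2 = 8.
Coordination number: 4.
A 4d d⁸ ion has a large crystal-field splitting; square planar leaves the high-energy d_{x²−y²} orbital empty and maximises CFSE.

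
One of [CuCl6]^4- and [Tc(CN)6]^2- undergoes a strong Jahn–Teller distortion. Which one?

[CuCl6]^4-: Summing ligand charges against the −4 overall charge gives an oxidation state of +2 for copper. Copper is a group-11 element; Cu(II) is therefore d⁹. The t₂g⁶e_g³ configuration has an unevenly filled e_g set; the Jahn–Teller theorem predicts a tetragonal distortion (typically axial elongation) to lift the degeneracy.
[Tc(CN)6]^2-: Ligand charges: each cyanide is −1. With an overall charge of −2 the technetium centre must be in the +4 oxidation state. Technetium is a group-7 element; Tc(IV) is therefore d³. The d³ configuration leaves the e_g set evenly filled (or empty) — no strong Jahn–Teller driving force.

[CuCl6]^4-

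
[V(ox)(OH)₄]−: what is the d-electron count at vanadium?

Ligand charges: each oxalate is −2; each hydroxide is −1. With an overall charge of −1 the vanadium centre must be in the +5 oxidation state.
Vanadium is a group-5 element; V(V) is therefore d⁰.

d0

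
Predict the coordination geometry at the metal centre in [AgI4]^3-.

Each iodide is −1; balancing the −3 overall charge requires Ag(I).
Silver is a group-11 element; Ag(I) is therefore d¹⁰.
Coordination number: 4.
A d¹⁰ ion has no crystal-field stabilisation preference between square planar and tetrahedral, so four ligands adopt the sterically favoured tetrahedral geometry.

tetrahedral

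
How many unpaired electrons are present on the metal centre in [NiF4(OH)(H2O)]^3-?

Each fluoride is −1; each hydroxide is −1; water is neutral; balancing the −3 overall charge requires Ni(II).
Ni sits in group 10, so the d-electron count is 10 − 2 = 8.
In an octahedral field the d⁸ configuration is t₂g⁶e_g² (only one arrangement possible), giving 2 unpaired electrons.

2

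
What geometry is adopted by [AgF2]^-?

Summing ligand charges against the −1 overall charge gives an oxidation state of +1 for silver.
Ag sits in group 11, so the d-electron count is 11 − 1 = 10.
Coordination number: 2.
A d¹⁰ ion with only two ligands adopts a linear arrangement (sp hybridisation; no CFSE preference).

linear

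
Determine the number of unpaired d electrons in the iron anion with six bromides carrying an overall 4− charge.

Each bromide is −1; balancing the −4 overall charge requires Fe(II).
Fe sits in group 8, so the d-electron count is 8 − 2 = 6.
The spin state decides the count: Bromide is a weak-field ligand for a first-row metal, so the complex is high-spin.
An octahedral high-spin d⁶ ion is t₂g⁴e_g², giving 4 unpaired electrons.

4 unpaired electrons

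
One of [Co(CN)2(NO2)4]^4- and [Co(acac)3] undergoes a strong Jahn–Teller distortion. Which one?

[Co(CN)2(NO2)4]^4-: Each cyanide is −1; each nitro (N-bound nitrite) is −1; balancing the −4 overall charge requires Co(II). Co sits in group 9, so the d-electron count is 9 − 2 = 7. Cyanide and nitro (N-bound nitrite) are strong-field ligands (high in the spectrochemical series) for a first-row metal, so the complex is low-spin. The t₂g⁶e_g¹ (low-spin) configuration has an unevenly filled e_g set; the Jahn–Teller theorem predicts a tetragonal distortion (typically axial elongation) to lift the degeneracy.
[Co(acac)3]: Summing ligand charges against the 0 overall charge gives an oxidation state of +3 for cobalt. Cobalt is a group-9 element; Co(III) is therefore d⁶. Co(III) has an exceptionally large octahedral splitting and is low-spin with essentially every ligand except fluoride. The d⁶ configuration leaves the e_g set evenly filled (or empty) — no strong Jahn–Teller driving force.

[Co(CN)2(NO2)4]^4-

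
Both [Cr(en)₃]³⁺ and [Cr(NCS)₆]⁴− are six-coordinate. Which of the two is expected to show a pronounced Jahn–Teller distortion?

[Cr(NCS)₆]⁴−

[Cr(en)₃]³⁺: Ligand charges: ethylenediamine is neutral. With an overall charge of +3 the chromium centre must be in the +3 oxidation state. Chromium is a group-6 element; Cr(III) is therefore d³. The d³ configuration leaves the e_g set evenly filled (or empty) — no strong Jahn–Teller driving force.
[Cr(NCS)₆]⁴−: Summing ligand charges against the −4 overall charge gives an oxidation state of +2 for chromium. Chromium is a group-6 element; Cr(II) is therefore d⁴. Isothiocyanate is a weak-field ligand for a first-row metal, so the complex is high-spin. The t₂g³e_g¹ (high-spin) configuration has an unevenly filled e_g set; the Jahn–Teller theorem predicts a tetragonal distortion (typically axial elongation) to lift the degeneracy.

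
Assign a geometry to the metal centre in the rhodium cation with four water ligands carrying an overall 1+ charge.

Water is neutral; balancing the +1 overall charge requires Rh(I).
Rh sits in group 9, so the d-electron count is 9 − 1 = 8.
With 4 monodentate ligands the coordination number is 4.
A 4d d⁸ ion has a large crystal-field splitting; square planar leaves the high-energy d_{x²−y²} orbital empty and maximises CFSE.

square planar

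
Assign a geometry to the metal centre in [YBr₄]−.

tetrahedral

Ligand charges: each bromide is −1. With an overall charge of −1 the yttrium centre must be in the +3 oxidation state.
Y sits in group 3, so the d-electron count is 3 − 3 = 0.
With 4 monodentate ligands the coordination number is 4.
A d⁰ ion has no crystal-field stabilisation preference between square planar and tetrahedral, so four ligands adopt the sterically favoured tetrahedral geometry.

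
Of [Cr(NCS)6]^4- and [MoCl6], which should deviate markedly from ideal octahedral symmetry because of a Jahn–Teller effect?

[Cr(NCS)6]^4-: Each isothiocyanate is −1; balancing the −4 overall charge requires Cr(II). Cr sits in group 6, so the d-electron count is 6 − 2 = 4. Isothiocyanate is a weak-field ligand for a first-row metal, so the complex is high-spin. The t₂g³e_g¹ (high-spin) configuration has an unevenly filled e_g set; the Jahn–Teller theorem predicts a tetragonal distortion (typically axial elongation) to lift the degeneracy.
[MoCl6]: Ligand charges: each chloride is −1. With an overall charge of 0 the molybdenum centre must be in the +6 oxidation state. Group 6 minus oxidation state 6 gives a d⁰ configuration. The d⁰ configuration leaves the e_g set evenly filled (or empty) — no strong Jahn–Teller driving force.

[Cr(NCS)6]^4-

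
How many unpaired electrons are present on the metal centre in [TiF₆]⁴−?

Ligand charges: each fluoride is −1. With an overall charge of −4 the titanium centre must be in the +2 oxidation state.
Ti sits in group 4, so the d-electron count is 4 − 2 = 2.
In an octahedral field the d² configuration is t₂g²e_g⁰ (only one arrangement possible), giving 2 unpaired electrons.

2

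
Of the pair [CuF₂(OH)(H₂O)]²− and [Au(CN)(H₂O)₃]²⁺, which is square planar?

For [CuF₂(OH)(H₂O)]²−: Ligand charges: each fluoride is −1; each hydroxide is −1; water is neutral. With an overall charge of −2 the copper centre must be in the +1 oxidation state. Copper is a group-11 element; Cu(I) is therefore d¹⁰. A d¹⁰ ion has no crystal-field stabilisation preference between square planar and tetrahedral, so four ligands adopt the sterically favoured tetrahedral geometry. → tetrahedral.
For [Au(CN)(H₂O)₃]²⁺: Summing ligand charges against the +2 overall charge gives an oxidation state of +3 for gold. Group 11 minus oxidation state 3 gives a d⁸ configuration. A 5d d⁸ ion has a large crystal-field splitting; square planar leaves the high-energy d_{x²−y²} orbital empty and maximises CFSE. → square planar.

[Au(CN)(H₂O)₃]²⁺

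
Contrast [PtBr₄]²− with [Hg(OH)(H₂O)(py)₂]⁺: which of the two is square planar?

[PtBr₄]²−

For [PtBr₄]²−: Summing ligand charges against the −2 overall charge gives an oxidation state of +2 for platinum. Group 10 minus oxidation state 2 gives a d⁸ configuration. A 5d d⁸ ion has a large crystal-field splitting; square planar leaves the high-energy d_{x²−y²} orbital empty and maximises CFSE. → square planar.
For [Hg(OH)(H₂O)(py)₂]⁺: Ligand charges: each hydroxide is −1; water is neutral; pyridine is neutral. With an overall charge of +1 the mercury centre must be in the +2 oxidation state. Hg sits in group 12, so the d-electron count is 12 − 2 = 10. A d¹⁰ ion has no crystal-field stabilisation preference between square planar and tetrahedral, so four ligands adopt the sterically favoured tetrahedral geometry. → tetrahedral.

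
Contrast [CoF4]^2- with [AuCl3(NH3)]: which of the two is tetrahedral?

[CoF4]^2-

For [CoF4]^2-: Summing ligand charges against the −2 overall charge gives an oxidation state of +2 for cobalt. Co sits in group 9, so the d-electron count is 9 − 2 = 7. For a high-spin 3d d⁷ ion with weak-field ligands the small Δₜ gives little square-planar CFSE advantage, so four ligands adopt the sterically favoured tetrahedral geometry. → tetrahedral.
For [AuCl3(NH3)]: Summing ligand charges against the 0 overall charge gives an oxidation state of +3 for gold. Gold is a group-11 element; Au(III) is therefore d⁸. A 5d d⁸ ion has a large crystal-field splitting; square planar leaves the high-energy d_{x²−y²} orbital empty and maximises CFSE. → square planar.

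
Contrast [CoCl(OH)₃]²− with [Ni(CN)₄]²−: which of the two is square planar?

[Ni(CN)₄]²−

For [CoCl(OH)₃]²−: Ligand charges: each chloride is −1; each hydroxide is −1. With an overall charge of −2 the cobalt centre must be in the +2 oxidation state. Cobalt is a group-9 element; Co(II) is therefore d⁷. For a high-spin 3d d⁷ ion with weak-field ligands the small Δₜ gives little square-planar CFSE advantage, so four ligands adopt the sterically favoured tetrahedral geometry. → tetrahedral.
For [Ni(CN)₄]²−: Each cyanide is −1; balancing the −2 overall charge requires Ni(II). Nickel is a group-10 element; Ni(II) is therefore d⁸. Cyanide is a strong-field ligand (high in the spectrochemical series). A 3d d⁸ ion with strong-field ligands gains enough CFSE to favour square planar over tetrahedral. → square planar.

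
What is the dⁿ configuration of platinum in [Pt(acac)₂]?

d⁸

Summing ligand charges against the 0 overall charge gives an oxidation state of +2 for platinum.
Pt sits in group 10, so the d-electron count is 10 − 2 = 8.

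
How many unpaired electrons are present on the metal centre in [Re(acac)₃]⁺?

Each acetylacetonate is −1; balancing the +1 overall charge requires Re(IV).
Rhenium is a group-7 element; Re(IV) is therefore d³.
Counting donor atoms: 3×acetylacetonate (bidentate) → 6 donors. Coordination number = 6.
In an octahedral field the d³ configuration is t₂g³e_g⁰ (only one arrangement possible), giving 3 unpaired electrons.

3 unpaired electrons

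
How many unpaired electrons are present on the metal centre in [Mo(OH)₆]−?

Summing ligand charges against the −1 overall charge gives an oxidation state of +5 for molybdenum.
Group 6 minus oxidation state 5 gives a d¹ configuration.
In an octahedral field the d¹ configuration is t₂g¹e_g⁰ (only one arrangement possible), giving 1 unpaired electron.

1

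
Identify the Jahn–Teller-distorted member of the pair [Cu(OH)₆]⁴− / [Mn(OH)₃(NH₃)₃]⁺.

[Cu(OH)₆]⁴−

[Cu(OH)₆]⁴−: Each hydroxide is −1; balancing the −4 overall charge requires Cu(II). Group 11 minus oxidation state 2 gives a d⁹ configuration. The t₂g⁶e_g³ configuration has an unevenly filled e_g set; the Jahn–Teller theorem predicts a tetragonal distortion (typically axial elongation) to lift the degeneracy.
[Mn(OH)₃(NH₃)₃]⁺: Ligand charges: each hydroxide is −1; ammonia is neutral. With an overall charge of +1 the manganese centre must be in the +4 oxidation state. Manganese is a group-7 element; Mn(IV) is therefore d³. The d³ configuration leaves the e_g set evenly filled (or empty) — no strong Jahn–Teller driving force.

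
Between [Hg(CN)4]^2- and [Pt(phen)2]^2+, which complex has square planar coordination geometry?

For [Hg(CN)4]^2-: Ligand charges: each cyanide is −1. With an overall charge of −2 the mercury centre must be in the +2 oxidation state. Mercury is a group-12 element; Hg(II) is therefore d¹⁰. A d¹⁰ ion has no crystal-field stabilisation preference between square planar and tetrahedral, so four ligands adopt the sterically favoured tetrahedral geometry. → tetrahedral.
For [Pt(phen)2]^2+: Summing ligand charges against the +2 overall charge gives an oxidation state of +2 for platinum. Pt sits in group 10, so the d-electron count is 10 − 2 = 8. A 5d d⁸ ion has a large crystal-field splitting; square planar leaves the high-energy d_{x²−y²} orbital empty and maximises CFSE. → square planar.

[Pt(phen)2]^2+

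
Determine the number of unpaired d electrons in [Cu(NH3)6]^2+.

1

Summing ligand charges against the +2 overall charge gives an oxidation state of +2 for copper.
Group 11 minus oxidation state 2 gives a d⁹ configuration.
In an octahedral field the d⁹ configuration is t₂g⁶e_g³ (only one arrangement possible), giving 1 unpaired electron.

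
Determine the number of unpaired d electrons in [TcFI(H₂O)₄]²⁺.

Summing ligand charges against the +2 overall charge gives an oxidation state of +4 for technetium.
Group 7 minus oxidation state 4 gives a d³ configuration.
In an octahedral field the d³ configuration is t₂g³e_g⁰ (only one arrangement possible), giving 3 unpaired electrons.

3 unpaired electrons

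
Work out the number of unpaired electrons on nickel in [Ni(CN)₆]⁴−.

2

Ligand charges: each cyanide is −1. With an overall charge of −4 the nickel centre must be in the +2 oxidation state.
Ni sits in group 10, so the d-electron count is 10 − 2 = 8.
In an octahedral field the d⁸ configuration is t₂g⁶e_g² (only one arrangement possible), giving 2 unpaired electrons.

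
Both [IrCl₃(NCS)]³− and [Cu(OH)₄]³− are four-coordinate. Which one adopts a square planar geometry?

[IrCl₃(NCS)]³−

For [IrCl₃(NCS)]³−: Summing ligand charges against the −3 overall charge gives an oxidation state of +1 for iridium. Group 9 minus oxidation state 1 gives a d⁸ configuration. A 5d d⁸ ion has a large crystal-field splitting; square planar leaves the high-energy d_{x²−y²} orbital empty and maximises CFSE. → square planar.
For [Cu(OH)₄]³−: Ligand charges: each hydroxide is −1. With an overall charge of −3 the copper centre must be in the +1 oxidation state. Cu sits in group 11, so the d-electron count is 11 − 1 = 10. A d¹⁰ ion has no crystal-field stabilisation preference between square planar and tetrahedral, so four ligands adopt the sterically favoured tetrahedral geometry. → tetrahedral.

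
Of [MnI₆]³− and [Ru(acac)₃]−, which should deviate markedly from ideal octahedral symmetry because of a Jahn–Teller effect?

[MnI₆]³−

[MnI₆]³−: Each iodide is −1; balancing the −3 overall charge requires Mn(III). Manganese is a group-7 element; Mn(III) is therefore d⁴. Iodide is a weak-field ligand for a first-row metal, so the complex is high-spin. The t₂g³e_g¹ (high-spin) configuration has an unevenly filled e_g set; the Jahn–Teller theorem predicts a tetragonal distortion (typically axial elongation) to lift the degeneracy.
[Ru(acac)₃]−: Ligand charges: each acetylacetonate is −1. With an overall charge of −1 the ruthenium centre must be in the +2 oxidation state. Ruthenium is a group-8 element; Ru(II) is therefore d⁶. A 4d ion has a large Δₒ and is invariably low-spin. The d⁶ configuration leaves the e_g set evenly filled (or empty) — no strong Jahn–Teller driving force.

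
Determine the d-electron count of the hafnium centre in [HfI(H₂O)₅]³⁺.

d⁰

Each iodide is −1; water is neutral; balancing the +3 overall charge requires Hf(IV).
Group 4 minus oxidation state 4 gives a d⁰ configuration.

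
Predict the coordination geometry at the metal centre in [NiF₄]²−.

tetrahedral

Each fluoride is −1; balancing the −2 overall charge requires Ni(II).
Ni sits in group 10, so the d-electron count is 10 − 2 = 8.
With 4 monodentate ligands the coordination number is 4.
Fluoride is a weak-field ligand.
With weak-field ligands the CFSE gain from square planar is small, so a 3d d⁸ ion takes the sterically preferred tetrahedral geometry.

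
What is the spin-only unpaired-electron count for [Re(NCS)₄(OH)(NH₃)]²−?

Summing ligand charges against the −2 overall charge gives an oxidation state of +3 for rhenium.
Re sits in group 7, so the d-electron count is 7 − 3 = 4.
The spin state decides the count: a 5d ion has a large Δₒ and is invariably low-spin.
An octahedral low-spin d⁴ ion is t₂g⁴e_g⁰, giving 2 unpaired electrons.

2 unpaired electrons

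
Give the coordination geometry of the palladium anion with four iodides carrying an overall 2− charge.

Ligand charges: each iodide is −1. With an overall charge of −2 the palladium centre must be in the +2 oxidation state.
Pd sits in group 10, so the d-electron count is 10 − 2 = 8.
With 4 monodentate ligands the coordination number is 4.
A 4d d⁸ ion has a large crystal-field splitting; square planar leaves the high-energy d_{x²−y²} orbital empty and maximises CFSE.

square planar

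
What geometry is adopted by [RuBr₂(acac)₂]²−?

Ligand charges: each bromide is −1; each acetylacetonate is −1. With an overall charge of −2 the ruthenium centre must be in the +2 oxidation state.
Ru sits in group 8, so the d-electron count is 8 − 2 = 6.
Counting donor atoms: 2×bromide (monodentate) → 2 donors; 2×acetylacetonate (bidentate) → 4 donors. Coordination number = 6.
Six donors around a single metal centre give an octahedral coordination sphere.

octahedral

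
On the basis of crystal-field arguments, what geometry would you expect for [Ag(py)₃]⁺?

trigonal planar

Summing ligand charges against the +1 overall charge gives an oxidation state of +1 for silver.
Silver is a group-11 element; Ag(I) is therefore d¹⁰.
Coordination number: 3.
Three ligands around a d¹⁰ centre minimise repulsion in a trigonal-planar arrangement.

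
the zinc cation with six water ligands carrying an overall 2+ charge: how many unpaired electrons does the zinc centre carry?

Ligand charges: water is neutral. With an overall charge of +2 the zinc centre must be in the +2 oxidation state.
Group 12 minus oxidation state 2 gives a d¹⁰ configuration.
In an octahedral field the d¹⁰ configuration is t₂g⁶e_g⁴, giving 0 unpaired electrons.

0 unpaired electrons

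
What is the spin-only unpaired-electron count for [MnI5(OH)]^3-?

4 unpaired electrons

Summing ligand charges against the −3 overall charge gives an oxidation state of +3 for manganese.
Manganese is a group-7 element; Mn(III) is therefore d⁴.
The spin state decides the count: Hydroxide and iodide are weak-field ligands for a first-row metal, so the complex is high-spin.
An octahedral high-spin d⁴ ion is t₂g³e_g¹, giving 4 unpaired electrons.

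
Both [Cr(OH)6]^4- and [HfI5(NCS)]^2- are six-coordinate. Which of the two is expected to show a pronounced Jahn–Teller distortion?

[Cr(OH)6]^4-

[Cr(OH)6]^4-: Each hydroxide is −1; balancing the −4 overall charge requires Cr(II). Cr sits in group 6, so the d-electron count is 6 − 2 = 4. Hydroxide is a weak-field ligand for a first-row metal, so the complex is high-spin. The t₂g³e_g¹ (high-spin) configuration has an unevenly filled e_g set; the Jahn–Teller theorem predicts a tetragonal distortion (typically axial elongation) to lift the degeneracy.
[HfI5(NCS)]^2-: Each iodide is −1; each isothiocyanate is −1; balancing the −2 overall charge requires Hf(IV). Group 4 minus oxidation state 4 gives a d⁰ configuration. The d⁰ configuration leaves the e_g set evenly filled (or empty) — no strong Jahn–Teller driving force.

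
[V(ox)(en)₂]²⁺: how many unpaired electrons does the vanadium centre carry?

1

Ligand charges: each oxalate is −2; ethylenediamine is neutral. With an overall charge of +2 the vanadium centre must be in the +4 oxidation state.
Vanadium is a group-5 element; V(IV) is therefore d¹.
Counting donor atoms: 1×oxalate (bidentate) → 2 donors; 2×ethylenediamine (bidentate) → 4 donors. Coordination number = 6.
In an octahedral field the d¹ configuration is t₂g¹e_g⁰ (only one arrangement possible), giving 1 unpaired electron.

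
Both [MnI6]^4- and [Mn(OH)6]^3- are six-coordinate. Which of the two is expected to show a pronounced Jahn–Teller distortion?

[Mn(OH)6]^3-

[MnI6]^4-: Ligand charges: each iodide is −1. With an overall charge of −4 the manganese centre must be in the +2 oxidation state. Manganese is a group-7 element; Mn(II) is therefore d⁵. Iodide is a weak-field ligand for a first-row metal, so the complex is high-spin. The d⁵ configuration leaves the e_g set evenly filled (or empty) — no strong Jahn–Teller driving force.
[Mn(OH)6]^3-: Each hydroxide is −1; balancing the −3 overall charge requires Mn(III). Manganese is a group-7 element; Mn(III) is therefore d⁴. Hydroxide is a weak-field ligand for a first-row metal, so the complex is high-spin. The t₂g³e_g¹ (high-spin) configuration has an unevenly filled e_g set; the Jahn–Teller theorem predicts a tetragonal distortion (typically axial elongation) to lift the degeneracy.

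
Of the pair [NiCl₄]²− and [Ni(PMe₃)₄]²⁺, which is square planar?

[Ni(PMe₃)₄]²⁺

For [NiCl₄]²−: Ligand charges: each chloride is −1. With an overall charge of −2 the nickel centre must be in the +2 oxidation state. Ni sits in group 10, so the d-electron count is 10 − 2 = 8. Chloride is a weak-field ligand. With weak-field ligands the CFSE gain from square planar is small, so a 3d d⁸ ion takes the sterically preferred tetrahedral geometry. → tetrahedral.
For [Ni(PMe₃)₄]²⁺: Summing ligand charges against the +2 overall charge gives an oxidation state of +2 for nickel. Group 10 minus oxidation state 2 gives a d⁸ configuration. Trimethylphosphine is a strong-field ligand (high in the spectrochemical series). A 3d d⁸ ion with strong-field ligands gains enough CFSE to favour square planar over tetrahedral. → square planar.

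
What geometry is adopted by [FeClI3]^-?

tetrahedral

Summing ligand charges against the −1 overall charge gives an oxidation state of +3 for iron.
Group 8 minus oxidation state 3 gives a d⁵ configuration.
Coordination number: 4.
Chloride and iodide are weak-field ligands.
A high-spin d⁵ ion has zero CFSE in either geometry, so four ligands adopt the sterically favoured tetrahedral geometry.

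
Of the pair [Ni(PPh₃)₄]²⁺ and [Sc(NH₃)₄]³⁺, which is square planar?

[Ni(PPh₃)₄]²⁺

For [Ni(PPh₃)₄]²⁺: Ligand charges: triphenylphosphine is neutral. With an overall charge of +2 the nickel centre must be in the +2 oxidation state. Ni sits in group 10, so the d-electron count is 10 − 2 = 8. Triphenylphosphine is a strong-field ligand (high in the spectrochemical series). A 3d d⁸ ion with strong-field ligands gains enough CFSE to favour square planar over tetrahedral. → square planar.
For [Sc(NH₃)₄]³⁺: Ammonia is neutral; balancing the +3 overall charge requires Sc(III). Sc sits in group 3, so the d-electron count is 3 − 3 = 0. A d⁰ ion has no crystal-field stabilisation preference between square planar and tetrahedral, so four ligands adopt the sterically favoured tetrahedral geometry. → tetrahedral.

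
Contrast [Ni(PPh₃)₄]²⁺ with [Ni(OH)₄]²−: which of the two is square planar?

For [Ni(PPh₃)₄]²⁺: Ligand charges: triphenylphosphine is neutral. With an overall charge of +2 the nickel centre must be in the +2 oxidation state. Ni sits in group 10, so the d-electron count is 10 − 2 = 8. Triphenylphosphine is a strong-field ligand (high in the spectrochemical series). A 3d d⁸ ion with strong-field ligands gains enough CFSE to favour square planar over tetrahedral. → square planar.
For [Ni(OH)₄]²−: Summing ligand charges against the −2 overall charge gives an oxidation state of +2 for nickel. Nickel is a group-10 element; Ni(II) is therefore d⁸. Hydroxide is a weak-field ligand. With weak-field ligands the CFSE gain from square planar is small, so a 3d d⁸ ion takes the sterically preferred tetrahedral geometry. → tetrahedral.

[Ni(PPh₃)₄]²⁺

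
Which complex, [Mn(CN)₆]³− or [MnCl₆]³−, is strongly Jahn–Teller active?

[Mn(CN)₆]³−: Each cyanide is −1; balancing the −3 overall charge requires Mn(III). Manganese is a group-7 element; Mn(III) is therefore d⁴. Cyanide is a strong-field ligand (high in the spectrochemical series) for a first-row metal, so the complex is low-spin. The d⁴ configuration leaves the e_g set evenly filled (or empty) — no strong Jahn–Teller driving force.
[MnCl₆]³−: Each chloride is −1; balancing the −3 overall charge requires Mn(III). Mn sits in group 7, so the d-electron count is 7 − 3 = 4. Chloride is a weak-field ligand for a first-row metal, so the complex is high-spin. The t₂g³e_g¹ (high-spin) configuration has an unevenly filled e_g set; the Jahn–Teller theorem predicts a tetragonal distortion (typically axial elongation) to lift the degeneracy.

[MnCl₆]³−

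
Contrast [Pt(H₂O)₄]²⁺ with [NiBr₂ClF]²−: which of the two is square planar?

For [Pt(H₂O)₄]²⁺: Water is neutral; balancing the +2 overall charge requires Pt(II). Group 10 minus oxidation state 2 gives a d⁸ configuration. A 5d d⁸ ion has a large crystal-field splitting; square planar leaves the high-energy d_{x²−y²} orbital empty and maximises CFSE. → square planar.
For [NiBr₂ClF]²−: Each bromide is −1; each chloride is −1; each fluoride is −1; balancing the −2 overall charge requires Ni(II). Nickel is a group-10 element; Ni(II) is therefore d⁸. Bromide, chloride, and fluoride are weak-field ligands. With weak-field ligands the CFSE gain from square planar is small, so a 3d d⁸ ion takes the sterically preferred tetrahedral geometry. → tetrahedral.

[Pt(H₂O)₄]²⁺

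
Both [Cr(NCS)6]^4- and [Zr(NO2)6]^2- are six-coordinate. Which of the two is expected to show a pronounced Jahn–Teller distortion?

[Cr(NCS)6]^4-

[Cr(NCS)6]^4-: Ligand charges: each isothiocyanate is −1. With an overall charge of −4 the chromium centre must be in the +2 oxidation state. Cr sits in group 6, so the d-electron count is 6 − 2 = 4. Isothiocyanate is a weak-field ligand for a first-row metal, so the complex is high-spin. The t₂g³e_g¹ (high-spin) configuration has an unevenly filled e_g set; the Jahn–Teller theorem predicts a tetragonal distortion (typically axial elongation) to lift the degeneracy.
[Zr(NO2)6]^2-: Each nitro (N-bound nitrite) is −1; balancing the −2 overall charge requires Zr(IV). Zr sits in group 4, so the d-electron count is 4 − 4 = 0. The d⁰ configuration leaves the e_g set evenly filled (or empty) — no strong Jahn–Teller driving force.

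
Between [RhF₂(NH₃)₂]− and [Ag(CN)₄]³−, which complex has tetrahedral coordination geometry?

For [RhF₂(NH₃)₂]−: Ligand charges: each fluoride is −1; ammonia is neutral. With an overall charge of −1 the rhodium centre must be in the +1 oxidation state. Rhodium is a group-9 element; Rh(I) is therefore d⁸. A 4d d⁸ ion has a large crystal-field splitting; square planar leaves the high-energy d_{x²−y²} orbital empty and maximises CFSE. → square planar.
For [Ag(CN)₄]³−: Summing ligand charges against the −3 overall charge gives an oxidation state of +1 for silver. Ag sits in group 11, so the d-electron count is 11 − 1 = 10. A d¹⁰ ion has no crystal-field stabilisation preference between square planar and tetrahedral, so four ligands adopt the sterically favoured tetrahedral geometry. → tetrahedral.

[Ag(CN)₄]³−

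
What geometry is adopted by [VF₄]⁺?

Each fluoride is −1; balancing the +1 overall charge requires V(V).
Vanadium is a group-5 element; V(V) is therefore d⁰.
Coordination number: 4.
A d⁰ ion has no crystal-field stabilisation preference between square planar and tetrahedral, so four ligands adopt the sterically favoured tetrahedral geometry.

tetrahedral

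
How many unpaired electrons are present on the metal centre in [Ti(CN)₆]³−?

1

Each cyanide is −1; balancing the −3 overall charge requires Ti(III).
Titanium is a group-4 element; Ti(III) is therefore d¹.
In an octahedral field the d¹ configuration is t₂g¹e_g⁰ (only one arrangement possible), giving 1 unpaired electron.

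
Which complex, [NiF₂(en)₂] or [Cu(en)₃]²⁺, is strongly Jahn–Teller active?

[NiF₂(en)₂]: Summing ligand charges against the 0 overall charge gives an oxidation state of +2 for nickel. Group 10 minus oxidation state 2 gives a d⁸ configuration. The d⁸ configuration leaves the e_g set evenly filled (or empty) — no strong Jahn–Teller driving force.
[Cu(en)₃]²⁺: Summing ligand charges against the +2 overall charge gives an oxidation state of +2 for copper. Cu sits in group 11, so the d-electron count is 11 − 2 = 9. The t₂g⁶e_g³ configuration has an unevenly filled e_g set; the Jahn–Teller theorem predicts a tetragonal distortion (typically axial elongation) to lift the degeneracy.

[Cu(en)₃]²⁺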